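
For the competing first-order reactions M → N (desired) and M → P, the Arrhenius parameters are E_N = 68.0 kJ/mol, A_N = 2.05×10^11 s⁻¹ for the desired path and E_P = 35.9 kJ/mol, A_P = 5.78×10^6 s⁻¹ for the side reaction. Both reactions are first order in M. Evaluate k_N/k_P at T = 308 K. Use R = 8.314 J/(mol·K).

0.128

Since both paths have the same order in M, the concentration cancels and S_{N/P} = k_N/k_P = (A_N/A_P)·exp[(E_P−E_N)/(RT)].
(E_P−E_N)/(RT) = (35.9−68.0)×10³/(8.314×308) = -32100/2561 = -12.54.
k_N/k_P = (2.05×10^11/5.78×10^6)·exp(-12.54) = 35467 × 3.596×10^-6 = 0.128.
Since E_N > E_P, raising the temperature improves selectivity toward N.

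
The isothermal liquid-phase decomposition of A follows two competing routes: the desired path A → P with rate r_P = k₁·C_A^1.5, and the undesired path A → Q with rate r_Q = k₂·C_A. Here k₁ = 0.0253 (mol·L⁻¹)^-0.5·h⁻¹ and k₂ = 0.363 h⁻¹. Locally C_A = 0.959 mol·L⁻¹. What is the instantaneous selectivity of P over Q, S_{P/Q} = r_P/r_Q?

0.0683

S_{P/Q} = r_P/r_Q = (k₁·C_A^1.5)/(k₂·C_A) = (k₁/k₂)·C_A^0.5.
= (0.0253×0.9590^1.5) / (0.363×0.9590) = 0.02376/0.3481 = 0.0683.
Since the desired path is higher order in A, keeping C_A high (PFR or concentrated feed) favours P.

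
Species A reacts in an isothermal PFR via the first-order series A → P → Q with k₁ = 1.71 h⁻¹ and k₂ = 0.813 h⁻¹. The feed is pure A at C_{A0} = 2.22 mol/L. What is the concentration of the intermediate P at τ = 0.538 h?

For first-order series with pure A initially, C_P(τ) = k₁C_{A0}/(k₂−k₁)·(e^(−k₁τ) − e^(−k₂τ)).
e^(−k₁τ) = e^(−1.71×0.538) = e^(−0.9200) = 0.3985; e^(−k₂τ) = e^(−0.4374) = 0.6457.
C_P = 1.71×2.22/(0.813−1.71) × (0.3985−0.6457) = (-4.232)×(-0.2472) = 1.046 mol/L.

1.05 mol/L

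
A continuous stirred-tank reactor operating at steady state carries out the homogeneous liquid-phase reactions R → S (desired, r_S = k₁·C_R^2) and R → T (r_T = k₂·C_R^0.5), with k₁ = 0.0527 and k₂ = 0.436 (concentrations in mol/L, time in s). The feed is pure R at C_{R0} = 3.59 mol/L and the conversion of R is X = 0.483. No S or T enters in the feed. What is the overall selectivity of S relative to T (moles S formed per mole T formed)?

Exit C_R = C_{R0}(1−X) = 3.59×0.517 = 1.856 mol/L.
Rates in a CSTR are evaluated at the outlet concentration: r_S = 0.0527×1.856^2 = 0.1815, r_T = 0.436×1.856^0.5 = 0.5940.
Overall selectivity = C_S/C_T = r_Sτ/(r_Tτ) = r_S/r_T = 0.306.

0.306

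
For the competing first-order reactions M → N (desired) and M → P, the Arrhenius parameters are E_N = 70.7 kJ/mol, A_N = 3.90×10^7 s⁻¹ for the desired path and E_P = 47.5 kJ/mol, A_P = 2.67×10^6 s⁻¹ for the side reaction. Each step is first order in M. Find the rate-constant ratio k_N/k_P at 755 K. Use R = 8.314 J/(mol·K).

With equal orders, S_{N/P} = k_N/k_P = (A_N/A_P)·exp[(E_P−E_N)/(RT)].
(E_P−E_N)/(RT) = (47.5−70.7)×10³/(8.314×755) = -23200/6277 = -3.696.
k_N/k_P = (3.90×10^7/2.67×10^6)·exp(-3.696) = 14.61 × 0.02482 = 0.363.

0.363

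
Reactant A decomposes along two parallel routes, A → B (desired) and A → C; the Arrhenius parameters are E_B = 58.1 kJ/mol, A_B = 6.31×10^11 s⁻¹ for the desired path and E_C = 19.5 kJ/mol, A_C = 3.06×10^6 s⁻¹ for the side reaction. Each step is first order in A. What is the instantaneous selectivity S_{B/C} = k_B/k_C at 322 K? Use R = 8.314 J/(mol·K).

k_B/k_C = (A_B/A_C)·exp[−(E_B−E_C)/(RT)] = (A_B/A_C)·exp[(E_C−E_B)/(RT)].
(E_C−E_B)/(RT) = (19.5−58.1)×10³/(8.314×322) = -38600/2677 = -14.42.
k_B/k_C = (6.31×10^11/3.06×10^6)·exp(-14.42) = 2.062×10^5 × 5.471×10^-7 = 0.113.

0.113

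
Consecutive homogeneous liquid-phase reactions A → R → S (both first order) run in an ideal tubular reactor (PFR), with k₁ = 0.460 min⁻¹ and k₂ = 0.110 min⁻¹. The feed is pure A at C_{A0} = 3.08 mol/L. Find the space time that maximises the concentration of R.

The intermediate peaks when r₁ = r₂, i.e. k₁e^(−k₁τ) = k₂e^(−k₂τ), giving τ_opt = ln(k₂/k₁)/(k₂−k₁).
= ln(0.110/0.460)/(0.110−0.460) = ln(0.2391)/-0.3500 = -1.431/-0.3500 = 4.09 min.

4.09 min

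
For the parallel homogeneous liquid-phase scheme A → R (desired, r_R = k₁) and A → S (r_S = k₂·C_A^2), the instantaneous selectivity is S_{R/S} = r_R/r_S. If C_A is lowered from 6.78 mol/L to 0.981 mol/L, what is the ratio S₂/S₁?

47.8

S_{R/S} = (k₁/k₂)·C_A^-2, so S₂/S₁ = (C_{A,2}/C_{A,1})^-2.
= (0.981/6.78)^(-2) = (0.1447)^(-2) = 47.8.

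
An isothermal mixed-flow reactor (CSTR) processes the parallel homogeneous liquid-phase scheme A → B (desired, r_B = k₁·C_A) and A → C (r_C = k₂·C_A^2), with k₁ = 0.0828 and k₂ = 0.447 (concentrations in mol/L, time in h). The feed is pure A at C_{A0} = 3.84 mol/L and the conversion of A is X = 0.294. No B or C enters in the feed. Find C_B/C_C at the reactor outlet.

0.0683

Exit C_A = C_{A0}(1−X) = 3.84×0.706 = 2.711 mol/L.
Rates in a CSTR are evaluated at the outlet concentration: r_B = 0.0828×2.711 = 0.2245, r_C = 0.447×2.711^2 = 3.285.
Overall selectivity = C_B/C_C = r_Bτ/(r_Cτ) = r_B/r_C = 0.0683.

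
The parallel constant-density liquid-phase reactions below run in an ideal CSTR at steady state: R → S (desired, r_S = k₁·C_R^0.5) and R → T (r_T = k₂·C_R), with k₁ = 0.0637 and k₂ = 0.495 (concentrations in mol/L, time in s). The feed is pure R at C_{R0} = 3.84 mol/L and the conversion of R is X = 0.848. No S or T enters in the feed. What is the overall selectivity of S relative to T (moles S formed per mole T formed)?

Exit C_R = C_{R0}(1−X) = 3.84×0.152 = 0.5837 mol/L.
Rates in a CSTR are evaluated at the outlet concentration: r_S = 0.0637×0.5837^0.5 = 0.04867, r_T = 0.495×0.5837 = 0.2889.
Overall selectivity = C_S/C_T = r_Sτ/(r_Tτ) = r_S/r_T = 0.168.

0.168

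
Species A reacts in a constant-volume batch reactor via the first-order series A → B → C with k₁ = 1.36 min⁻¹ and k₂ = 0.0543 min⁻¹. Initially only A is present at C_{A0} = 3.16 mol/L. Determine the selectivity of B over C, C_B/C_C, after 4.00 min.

5.15

The intermediate concentration in a first-order A→B→C sequence is C_B = k₁C_{A0}(e^(−k₁t) − e^(−k₂t))/(k₂−k₁).
e^(−k₁t) = e^(−1.36×4.00) = e^(−5.440) = 0.004339; e^(−k₂t) = e^(−0.2172) = 0.8048.
C_B = 1.36×3.16/(0.0543−1.36) × (0.004339−0.8048) = (-3.291)×(-0.8004) = 2.635 mol/L.
C_A = C_{A0}e^(−k₁t) = 0.01371 mol/L, so C_C = C_{A0}−C_A−C_B = 0.5117 mol/L; C_B/C_C = 5.15.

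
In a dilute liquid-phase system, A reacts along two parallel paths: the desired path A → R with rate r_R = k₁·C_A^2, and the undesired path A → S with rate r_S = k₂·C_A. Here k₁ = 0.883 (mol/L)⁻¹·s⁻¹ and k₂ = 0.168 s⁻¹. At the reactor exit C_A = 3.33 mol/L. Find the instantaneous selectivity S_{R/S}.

S_{R/S} = r_R/r_S = (k₁·C_A^2)/(k₂·C_A) = (k₁/k₂)·C_A.
= (0.883×3.330^2) / (0.168×3.330) = 9.791/0.5594 = 17.5.

17.5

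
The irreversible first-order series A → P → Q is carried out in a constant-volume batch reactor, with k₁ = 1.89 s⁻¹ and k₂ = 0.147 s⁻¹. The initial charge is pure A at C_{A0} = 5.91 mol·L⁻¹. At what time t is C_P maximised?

1.47 s

For first-order series the maximum of C_P occurs at t_opt = ln(k₂/k₁)/(k₂−k₁).
= ln(0.147/1.89)/(0.147−1.89) = ln(0.07778)/-1.743 = -2.554/-1.743 = 1.47 s.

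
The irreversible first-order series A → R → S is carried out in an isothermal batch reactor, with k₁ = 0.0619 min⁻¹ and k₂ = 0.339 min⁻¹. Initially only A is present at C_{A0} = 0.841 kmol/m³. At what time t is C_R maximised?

6.14 min

For first-order series the maximum of C_R occurs at t_opt = ln(k₂/k₁)/(k₂−k₁).
= ln(0.339/0.0619)/(0.339−0.0619) = ln(5.477)/0.2771 = 1.700/0.2771 = 6.14 min.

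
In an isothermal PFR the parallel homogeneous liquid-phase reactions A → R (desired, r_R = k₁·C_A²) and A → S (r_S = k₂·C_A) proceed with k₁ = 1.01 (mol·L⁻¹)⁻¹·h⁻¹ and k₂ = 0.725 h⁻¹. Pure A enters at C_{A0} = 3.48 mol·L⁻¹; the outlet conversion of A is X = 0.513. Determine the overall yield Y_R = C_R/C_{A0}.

0.399

C_A = C_{A0}(1−X) = 1.695 mol·L⁻¹.
Along a PFR/batch, dC_S/dC_A = −r_S/(r_R+r_S) = −k₂/(k₂+k₁·C_A).
Integrating from C_{A0} to C_A: C_S = (0.725/1.01)·ln[(0.725+1.01·3.48)/(0.725+1.01·1.69)] = 0.7178·ln(4.240/2.437) = 0.3976 mol·L⁻¹.
Then C_R = (C_{A0}−C_A) − C_S = 1.785 − 0.3976 = 1.388 mol·L⁻¹.
Y_R = C_R/C_{A0} = 1.388/3.48 = 0.399.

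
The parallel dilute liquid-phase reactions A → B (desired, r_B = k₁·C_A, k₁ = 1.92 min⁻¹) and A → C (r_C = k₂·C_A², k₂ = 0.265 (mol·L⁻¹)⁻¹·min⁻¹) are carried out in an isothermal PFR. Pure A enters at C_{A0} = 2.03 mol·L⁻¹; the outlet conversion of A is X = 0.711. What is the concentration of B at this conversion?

1.23 mol·L⁻¹

C_A = C_{A0}(1−X) = 0.5867 mol·L⁻¹.
Along a PFR/batch, dC_B/dC_A = −r_B/(r_B+r_C) = −k₁/(k₁+k₂·C_A).
Integrating from C_{A0} to C_A: C_B = (1.92/0.265)·ln[(1.92+0.265·2.03)/(1.92+0.265·0.587)] = 7.245·ln(2.458/2.075) = 1.225 mol·L⁻¹.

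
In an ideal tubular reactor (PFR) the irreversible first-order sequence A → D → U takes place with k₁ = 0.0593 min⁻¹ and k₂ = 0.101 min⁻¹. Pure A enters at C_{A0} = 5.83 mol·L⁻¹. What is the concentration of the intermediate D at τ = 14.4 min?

For first-order series with pure A initially, C_D(τ) = k₁C_{A0}/(k₂−k₁)·(e^(−k₁τ) − e^(−k₂τ)).
e^(−k₁τ) = e^(−0.0593×14.4) = e^(−0.8539) = 0.4257; e^(−k₂τ) = e^(−1.454) = 0.2335.
C_D = 0.0593×5.83/(0.101−0.0593) × (0.4257−0.2335) = 8.291×0.1922 = 1.593 mol·L⁻¹.

1.59 mol·L⁻¹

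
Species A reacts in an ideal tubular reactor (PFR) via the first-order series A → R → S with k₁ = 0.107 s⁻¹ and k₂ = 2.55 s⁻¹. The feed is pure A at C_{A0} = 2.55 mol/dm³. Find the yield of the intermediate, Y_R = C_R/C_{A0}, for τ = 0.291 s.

0.0216

For first-order series with pure A initially, C_R(τ) = k₁C_{A0}/(k₂−k₁)·(e^(−k₁τ) − e^(−k₂τ)).
e^(−k₁τ) = e^(−0.107×0.291) = e^(−0.03114) = 0.9693; e^(−k₂τ) = e^(−0.7420) = 0.4761.
C_R = 0.107×2.55/(2.55−0.107) × (0.9693−0.4761) = 0.1117×0.4932 = 0.05508 mol/dm³.
Y_R = C_R/C_{A0} = 0.05508/2.55 = 0.0216.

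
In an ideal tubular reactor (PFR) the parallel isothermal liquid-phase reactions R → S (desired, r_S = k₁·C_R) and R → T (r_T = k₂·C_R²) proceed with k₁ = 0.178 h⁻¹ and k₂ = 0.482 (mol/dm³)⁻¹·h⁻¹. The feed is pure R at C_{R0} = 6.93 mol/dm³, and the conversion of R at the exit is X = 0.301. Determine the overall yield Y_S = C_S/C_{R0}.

0.0179

C_R = C_{R0}(1−X) = 4.844 mol/dm³.
Along a PFR/batch, dC_S/dC_R = −r_S/(r_S+r_T) = −k₁/(k₁+k₂·C_R).
Integrating from C_{R0} to C_R: C_S = (0.178/0.482)·ln[(0.178+0.482·6.93)/(0.178+0.482·4.84)] = 0.3693·ln(3.518/2.513) = 0.1243 mol/dm³.
Y_S = C_S/C_{R0} = 0.1243/6.93 = 0.0179.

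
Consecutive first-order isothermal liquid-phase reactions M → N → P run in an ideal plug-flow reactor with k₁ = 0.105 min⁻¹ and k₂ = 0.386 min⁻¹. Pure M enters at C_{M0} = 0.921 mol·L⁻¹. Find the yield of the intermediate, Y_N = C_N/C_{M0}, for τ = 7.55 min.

Solving the coupled first-order balances gives C_N(τ) = [k₁/(k₂−k₁)]·C_{M0}·(e^(−k₁τ) − e^(−k₂τ)).
e^(−k₁τ) = e^(−0.105×7.55) = e^(−0.7927) = 0.4526; e^(−k₂τ) = e^(−2.914) = 0.05424.
C_N = 0.105×0.921/(0.386−0.105) × (0.4526−0.05424) = 0.3441×0.3984 = 0.1371 mol·L⁻¹.
Y_N = C_N/C_{M0} = 0.1371/0.921 = 0.149.

0.149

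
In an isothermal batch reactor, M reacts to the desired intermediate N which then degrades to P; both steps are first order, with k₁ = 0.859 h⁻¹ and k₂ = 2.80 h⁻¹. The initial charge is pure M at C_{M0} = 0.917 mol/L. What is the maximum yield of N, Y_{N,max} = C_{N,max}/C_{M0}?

0.182

Evaluating C_N at t_opt = ln(k₂/k₁)/(k₂−k₁) gives C_{N,max}/C_{M0} = (k₁/k₂)^[k₂/(k₂−k₁)].
= (0.859/2.80)^(2.80/(2.80−0.859)) = (0.3068)^(1.443) = 0.1819.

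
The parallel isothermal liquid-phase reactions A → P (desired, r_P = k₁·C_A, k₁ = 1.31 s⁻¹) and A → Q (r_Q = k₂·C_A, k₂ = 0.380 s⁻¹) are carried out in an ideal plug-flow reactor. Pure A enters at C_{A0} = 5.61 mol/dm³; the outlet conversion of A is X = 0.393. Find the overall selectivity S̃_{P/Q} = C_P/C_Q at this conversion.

3.45

C_A = C_{A0}(1−X) = 3.405 mol/dm³.
Both paths are first order in A, so the instantaneous fraction to P is constant: dC_P/d(−C_A) = k₁/(k₁+k₂) = 0.7751.
C_P = 0.7751·(C_{A0}−C_A) = 0.7751×2.205 = 1.71 mol/dm³.
C_Q = (C_{A0}−C_A)−C_P = 0.4957 mol/dm³; S̃_{P/Q} = 1.709/0.4957 = 3.45.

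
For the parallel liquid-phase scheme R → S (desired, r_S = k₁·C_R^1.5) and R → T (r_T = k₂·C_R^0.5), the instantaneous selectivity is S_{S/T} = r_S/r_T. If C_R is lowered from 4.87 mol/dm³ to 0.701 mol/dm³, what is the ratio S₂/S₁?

S_{S/T} = (k₁/k₂)·C_R, so S₂/S₁ = (C_{R,2}/C_{R,1}).
= 0.701/4.87 = 0.144.
Selectivity toward S falls as C_R falls — high-concentration operation is favoured.

0.144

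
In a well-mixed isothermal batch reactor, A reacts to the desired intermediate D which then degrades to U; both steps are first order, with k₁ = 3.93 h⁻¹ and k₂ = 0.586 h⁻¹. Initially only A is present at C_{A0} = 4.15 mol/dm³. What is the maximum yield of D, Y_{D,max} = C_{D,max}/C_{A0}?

Evaluating C_D at t_opt = ln(k₂/k₁)/(k₂−k₁) gives C_{D,max}/C_{A0} = (k₁/k₂)^[k₂/(k₂−k₁)].
= (3.93/0.586)^(0.586/(0.586−3.93)) = (6.706)^(-0.1752) = 0.7164.

0.716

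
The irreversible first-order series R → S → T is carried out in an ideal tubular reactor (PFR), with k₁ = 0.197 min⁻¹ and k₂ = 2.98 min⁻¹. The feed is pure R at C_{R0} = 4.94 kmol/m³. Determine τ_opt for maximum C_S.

0.976 min

The intermediate peaks when r₁ = r₂, i.e. k₁e^(−k₁τ) = k₂e^(−k₂τ), giving τ_opt = ln(k₂/k₁)/(k₂−k₁).
= ln(2.98/0.197)/(2.98−0.197) = ln(15.13)/2.783 = 2.716/2.783 = 0.976 min.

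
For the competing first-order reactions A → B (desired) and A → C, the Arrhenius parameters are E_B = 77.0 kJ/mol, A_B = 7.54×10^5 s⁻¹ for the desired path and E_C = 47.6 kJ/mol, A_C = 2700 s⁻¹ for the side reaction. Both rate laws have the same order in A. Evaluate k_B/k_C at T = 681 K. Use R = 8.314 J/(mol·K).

Since both paths have the same order in A, the concentration cancels and S_{B/C} = k_B/k_C = (A_B/A_C)·exp[(E_C−E_B)/(RT)].
(E_C−E_B)/(RT) = (47.6−77.0)×10³/(8.314×681) = -29400/5662 = -5.193.
k_B/k_C = (7.54×10^5/2700)·exp(-5.193) = 279.3 × 0.005557 = 1.55.
Since E_B > E_C, raising the temperature improves selectivity toward B.

1.55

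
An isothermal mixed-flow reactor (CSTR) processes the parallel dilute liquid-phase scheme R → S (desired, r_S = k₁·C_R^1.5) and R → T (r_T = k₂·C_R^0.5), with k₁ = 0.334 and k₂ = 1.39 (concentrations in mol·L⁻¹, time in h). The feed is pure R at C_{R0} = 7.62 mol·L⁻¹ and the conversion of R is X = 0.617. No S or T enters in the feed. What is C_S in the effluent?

Exit C_R = C_{R0}(1−X) = 7.62×0.383 = 2.918 mol·L⁻¹.
A CSTR operates uniformly at the exit composition, giving r_S = 1.665 and r_T = 2.375 (each k·C_R^n at C_R = 2.918).
Fraction of consumed R going to S: r_S/(r_S+r_T) = 0.4122.
C_S = 0.4122·C_{R0}·X = 0.4122×7.62×0.617 = 1.94 mol·L⁻¹.

1.94 mol·L⁻¹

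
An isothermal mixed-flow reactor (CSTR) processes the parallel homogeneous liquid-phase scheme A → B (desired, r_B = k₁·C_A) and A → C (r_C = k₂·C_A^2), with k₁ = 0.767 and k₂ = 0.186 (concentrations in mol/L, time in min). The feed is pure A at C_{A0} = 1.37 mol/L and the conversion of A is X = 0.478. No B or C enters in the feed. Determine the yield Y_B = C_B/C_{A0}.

Exit C_A = C_{A0}(1−X) = 1.37×0.522 = 0.7151 mol/L.
A CSTR operates uniformly at the exit composition, giving r_B = 0.5485 and r_C = 0.09513 (each k·C_A^n at C_A = 0.7151).
Fraction of consumed A going to B: r_B/(r_B+r_C) = 0.8522.
C_B = 0.8522·C_{A0}·X = 0.8522×1.37×0.478 = 0.558 mol/L; Y_B = C_B/C_{A0} = 0.407.

0.407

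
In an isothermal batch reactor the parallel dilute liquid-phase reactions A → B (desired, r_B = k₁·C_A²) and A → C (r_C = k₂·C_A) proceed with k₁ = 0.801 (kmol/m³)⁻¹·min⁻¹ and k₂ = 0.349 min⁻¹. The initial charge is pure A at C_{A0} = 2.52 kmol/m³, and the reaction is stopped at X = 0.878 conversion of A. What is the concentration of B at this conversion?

C_A = C_{A0}(1−X) = 0.3074 kmol/m³.
Along a PFR/batch, dC_C/dC_A = −r_C/(r_B+r_C) = −k₂/(k₂+k₁·C_A).
Integrating from C_{A0} to C_A: C_C = (0.349/0.801)·ln[(0.349+0.801·2.52)/(0.349+0.801·0.307)] = 0.4357·ln(2.368/0.5953) = 0.6015 kmol/m³.
Then C_B = (C_{A0}−C_A) − C_C = 2.213 − 0.6015 = 1.611 kmol/m³.

1.61 kmol/m³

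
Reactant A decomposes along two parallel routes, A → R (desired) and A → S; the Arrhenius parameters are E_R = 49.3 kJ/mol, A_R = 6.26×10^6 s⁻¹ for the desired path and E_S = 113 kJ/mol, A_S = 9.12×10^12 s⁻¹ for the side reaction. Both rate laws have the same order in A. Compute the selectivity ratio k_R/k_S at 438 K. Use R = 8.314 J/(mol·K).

k_R/k_S = (A_R/A_S)·exp[−(E_R−E_S)/(RT)] = (A_R/A_S)·exp[(E_S−E_R)/(RT)].
(E_S−E_R)/(RT) = (113−49.3)×10³/(8.314×438) = 63700/3642 = 17.49.
k_R/k_S = (6.26×10^6/9.12×10^12)·exp(17.49) = 6.864×10^-7 × 3.953×10^7 = 27.1.
Since E_R < E_S, lowering the temperature improves selectivity toward R.

27.1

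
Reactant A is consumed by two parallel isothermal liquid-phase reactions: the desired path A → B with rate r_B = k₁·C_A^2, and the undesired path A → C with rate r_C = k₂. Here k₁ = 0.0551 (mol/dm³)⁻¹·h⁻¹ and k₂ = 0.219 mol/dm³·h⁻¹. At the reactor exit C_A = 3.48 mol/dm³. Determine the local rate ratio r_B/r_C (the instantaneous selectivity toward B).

3.05

S_{B/C} = r_B/r_C = (k₁·C_A^2)/(k₂) = (k₁/k₂)·C_A^2.
= (0.0551×3.480^2) / (0.219) = 0.6673/0.2190 = 3.05.
Since the desired path is higher order in A, keeping C_A high (PFR or concentrated feed) favours B.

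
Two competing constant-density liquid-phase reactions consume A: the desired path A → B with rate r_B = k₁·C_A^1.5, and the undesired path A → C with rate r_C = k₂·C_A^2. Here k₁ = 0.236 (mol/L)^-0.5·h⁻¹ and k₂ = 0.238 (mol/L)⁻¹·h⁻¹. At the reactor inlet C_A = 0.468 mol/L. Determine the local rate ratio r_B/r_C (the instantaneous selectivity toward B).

1.45

S_{B/C} = r_B/r_C = (k₁·C_A^1.5)/(k₂·C_A^2) = (k₁/k₂)·C_A^-0.5.
= (0.236×0.4680^1.5) / (0.238×0.4680^2) = 0.07556/0.05213 = 1.45.
The undesired path is higher order in A, so low C_A (CSTR or dilute feed) favours B.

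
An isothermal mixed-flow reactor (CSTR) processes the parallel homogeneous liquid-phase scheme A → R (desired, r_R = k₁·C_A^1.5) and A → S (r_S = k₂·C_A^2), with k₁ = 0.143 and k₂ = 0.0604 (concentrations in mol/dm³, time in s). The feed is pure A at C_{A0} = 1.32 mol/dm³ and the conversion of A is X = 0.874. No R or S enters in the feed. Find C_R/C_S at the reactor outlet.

5.81

Exit C_A = C_{A0}(1−X) = 1.32×0.126 = 0.1663 mol/dm³.
Rates in a CSTR are evaluated at the outlet concentration: r_R = 0.143×0.1663^1.5 = 0.009700, r_S = 0.0604×0.1663^2 = 0.001671.
Overall selectivity = C_R/C_S = r_Rτ/(r_Sτ) = r_R/r_S = 5.81.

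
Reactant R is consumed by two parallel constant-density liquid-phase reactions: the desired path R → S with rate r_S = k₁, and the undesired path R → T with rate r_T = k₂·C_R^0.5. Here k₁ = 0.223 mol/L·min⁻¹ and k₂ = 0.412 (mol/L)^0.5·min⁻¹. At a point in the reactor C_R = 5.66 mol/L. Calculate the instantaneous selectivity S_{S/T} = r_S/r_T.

S_{S/T} = r_S/r_T = (k₁)/(k₂·C_R^0.5) = (k₁/k₂)·C_R^-0.5.
= (0.223) / (0.412×5.660^0.5) = 0.2230/0.9802 = 0.228.

0.228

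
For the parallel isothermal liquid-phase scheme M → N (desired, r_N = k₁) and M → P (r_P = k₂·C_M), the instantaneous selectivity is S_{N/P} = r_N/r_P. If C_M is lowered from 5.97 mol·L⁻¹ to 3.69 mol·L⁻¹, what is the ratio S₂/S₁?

S_{N/P} = (k₁/k₂)·C_M⁻¹, so S₂/S₁ = (C_{M,2}/C_{M,1})⁻¹.
= 5.97/3.69 = 1.62.

1.62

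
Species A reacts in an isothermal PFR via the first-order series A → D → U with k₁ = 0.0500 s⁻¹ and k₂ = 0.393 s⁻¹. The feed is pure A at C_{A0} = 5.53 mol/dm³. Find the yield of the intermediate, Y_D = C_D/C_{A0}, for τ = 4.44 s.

The intermediate concentration in a first-order A→B→C sequence is C_D = k₁C_{A0}(e^(−k₁τ) − e^(−k₂τ))/(k₂−k₁).
e^(−k₁τ) = e^(−0.0500×4.44) = e^(−0.2220) = 0.8009; e^(−k₂τ) = e^(−1.745) = 0.1747.
C_D = 0.0500×5.53/(0.393−0.0500) × (0.8009−0.1747) = 0.8061×0.6263 = 0.5048 mol/dm³.
Y_D = C_D/C_{A0} = 0.5048/5.53 = 0.0913.

0.0913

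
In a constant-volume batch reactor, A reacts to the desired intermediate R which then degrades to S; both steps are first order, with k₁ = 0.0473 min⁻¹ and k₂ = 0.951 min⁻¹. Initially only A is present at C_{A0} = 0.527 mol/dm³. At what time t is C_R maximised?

Setting dC_R/dt = 0 gives t_opt = ln(k₂/k₁)/(k₂−k₁).
= ln(0.951/0.0473)/(0.951−0.0473) = ln(20.11)/0.9037 = 3.001/0.9037 = 3.32 min.

3.32 min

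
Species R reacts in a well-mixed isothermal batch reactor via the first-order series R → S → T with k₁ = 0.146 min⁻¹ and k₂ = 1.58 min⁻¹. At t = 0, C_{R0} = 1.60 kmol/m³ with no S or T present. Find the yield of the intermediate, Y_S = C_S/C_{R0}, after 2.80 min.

Solving the coupled first-order balances gives C_S(t) = [k₁/(k₂−k₁)]·C_{R0}·(e^(−k₁t) − e^(−k₂t)).
e^(−k₁t) = e^(−0.146×2.80) = e^(−0.4088) = 0.6644; e^(−k₂t) = e^(−4.424) = 0.01199.
C_S = 0.146×1.60/(1.58−0.146) × (0.6644−0.01199) = 0.1629×0.6525 = 0.1063 kmol/m³.
Y_S = C_S/C_{R0} = 0.1063/1.60 = 0.0664.

0.0664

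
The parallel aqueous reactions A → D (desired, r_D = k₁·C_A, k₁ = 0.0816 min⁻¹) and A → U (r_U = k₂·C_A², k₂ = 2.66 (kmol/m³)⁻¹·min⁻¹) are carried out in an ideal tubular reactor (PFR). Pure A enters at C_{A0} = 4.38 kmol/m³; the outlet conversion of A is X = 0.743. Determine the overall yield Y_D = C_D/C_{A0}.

C_A = C_{A0}(1−X) = 1.126 kmol/m³.
Along a PFR/batch, dC_D/dC_A = −r_D/(r_D+r_U) = −k₁/(k₁+k₂·C_A).
Integrating from C_{A0} to C_A: C_D = (0.0816/2.66)·ln[(0.0816+2.66·4.38)/(0.0816+2.66·1.13)] = 0.03068·ln(11.73/3.076) = 0.04107 kmol/m³.
Y_D = C_D/C_{A0} = 0.04107/4.38 = 0.00938.

0.00938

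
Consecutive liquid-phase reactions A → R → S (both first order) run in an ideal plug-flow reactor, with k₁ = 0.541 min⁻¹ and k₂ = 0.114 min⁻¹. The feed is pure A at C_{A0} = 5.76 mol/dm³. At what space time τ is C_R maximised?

3.65 min

The intermediate peaks when r₁ = r₂, i.e. k₁e^(−k₁τ) = k₂e^(−k₂τ), giving τ_opt = ln(k₂/k₁)/(k₂−k₁).
= ln(0.114/0.541)/(0.114−0.541) = ln(0.2107)/-0.4270 = -1.557/-0.4270 = 3.65 min.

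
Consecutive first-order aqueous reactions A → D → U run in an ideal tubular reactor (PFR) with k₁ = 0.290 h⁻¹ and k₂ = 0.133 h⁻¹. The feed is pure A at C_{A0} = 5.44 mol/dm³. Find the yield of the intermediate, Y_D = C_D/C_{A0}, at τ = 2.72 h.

0.447

Solving the coupled first-order balances gives C_D(τ) = [k₁/(k₂−k₁)]·C_{A0}·(e^(−k₁τ) − e^(−k₂τ)).
e^(−k₁τ) = e^(−0.290×2.72) = e^(−0.7888) = 0.4544; e^(−k₂τ) = e^(−0.3618) = 0.6964.
C_D = 0.290×5.44/(0.133−0.290) × (0.4544−0.6964) = (-10.05)×(-0.2421) = 2.432 mol/dm³.
Y_D = C_D/C_{A0} = 2.432/5.44 = 0.447.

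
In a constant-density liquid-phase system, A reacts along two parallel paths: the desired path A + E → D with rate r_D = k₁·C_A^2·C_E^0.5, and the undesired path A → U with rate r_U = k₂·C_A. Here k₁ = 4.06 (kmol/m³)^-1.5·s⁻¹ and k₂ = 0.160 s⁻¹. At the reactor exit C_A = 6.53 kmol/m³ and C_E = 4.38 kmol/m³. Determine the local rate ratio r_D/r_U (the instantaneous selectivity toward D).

347

S_{D/U} = r_D/r_U = (k₁·C_A^2·C_E^0.5)/(k₂·C_A) = (k₁/k₂)·C_A·C_E^0.5.
= (4.06×6.530^2×4.380^0.5) / (0.160×6.530) = 362.3/1.045 = 347.
Since the desired path is higher order in A, keeping C_A high (PFR or concentrated feed) favours D.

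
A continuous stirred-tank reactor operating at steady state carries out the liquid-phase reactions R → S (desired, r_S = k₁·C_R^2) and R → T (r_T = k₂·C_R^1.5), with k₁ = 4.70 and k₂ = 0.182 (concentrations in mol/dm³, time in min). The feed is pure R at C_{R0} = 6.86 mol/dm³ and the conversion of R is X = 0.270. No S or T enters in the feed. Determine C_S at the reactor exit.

1.82 mol/dm³

Exit C_R = C_{R0}(1−X) = 6.86×0.730 = 5.008 mol/dm³.
Rates in a CSTR are evaluated at the outlet concentration: r_S = 4.70×5.008^2 = 117.9, r_T = 0.182×5.008^1.5 = 2.040.
Fraction of consumed R going to S: r_S/(r_S+r_T) = 0.9830.
C_S = 0.9830·C_{R0}·X = 0.9830×6.86×0.270 = 1.82 mol/dm³.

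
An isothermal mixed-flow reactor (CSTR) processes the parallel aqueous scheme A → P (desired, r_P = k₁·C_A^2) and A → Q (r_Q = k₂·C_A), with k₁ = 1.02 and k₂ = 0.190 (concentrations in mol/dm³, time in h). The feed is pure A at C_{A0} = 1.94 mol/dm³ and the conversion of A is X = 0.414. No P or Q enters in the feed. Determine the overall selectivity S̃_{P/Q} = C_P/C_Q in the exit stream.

6.10

Exit C_A = C_{A0}(1−X) = 1.94×0.586 = 1.137 mol/dm³.
In a CSTR the entire volume is at exit conditions, so r_P = 1.02×1.137^2 = 1.318 and r_Q = 0.190×1.137 = 0.2160.
Overall selectivity = C_P/C_Q = r_Pτ/(r_Qτ) = r_P/r_Q = 6.10.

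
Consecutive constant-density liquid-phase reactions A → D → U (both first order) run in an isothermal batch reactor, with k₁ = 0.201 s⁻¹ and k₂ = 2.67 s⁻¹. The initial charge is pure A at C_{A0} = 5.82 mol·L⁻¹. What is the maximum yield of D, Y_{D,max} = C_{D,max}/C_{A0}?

At the optimum, C_{D,max}/C_{A0} = (k₁/k₂)^[k₂/(k₂−k₁)].
= (0.201/2.67)^(2.67/(2.67−0.201)) = (0.07528)^(1.081) = 0.06099.

0.0610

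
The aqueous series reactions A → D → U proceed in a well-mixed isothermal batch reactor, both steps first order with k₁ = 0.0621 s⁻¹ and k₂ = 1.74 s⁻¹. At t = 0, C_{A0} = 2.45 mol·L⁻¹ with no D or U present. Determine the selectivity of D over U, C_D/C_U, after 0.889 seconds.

1.02

For first-order series with pure A initially, C_D(t) = k₁C_{A0}/(k₂−k₁)·(e^(−k₁t) − e^(−k₂t)).
e^(−k₁t) = e^(−0.0621×0.889) = e^(−0.05521) = 0.9463; e^(−k₂t) = e^(−1.547) = 0.2129.
C_D = 0.0621×2.45/(1.74−0.0621) × (0.9463−0.2129) = 0.09068×0.7334 = 0.06650 mol·L⁻¹.
C_A = C_{A0}e^(−k₁t) = 2.318 mol·L⁻¹, so C_U = C_{A0}−C_A−C_D = 0.06509 mol·L⁻¹; C_D/C_U = 1.02.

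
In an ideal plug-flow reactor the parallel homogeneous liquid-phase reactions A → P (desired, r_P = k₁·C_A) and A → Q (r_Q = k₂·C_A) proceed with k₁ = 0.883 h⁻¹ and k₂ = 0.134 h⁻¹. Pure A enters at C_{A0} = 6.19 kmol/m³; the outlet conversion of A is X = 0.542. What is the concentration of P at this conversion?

C_A = C_{A0}(1−X) = 2.835 kmol/m³.
Both paths are first order in A, so the instantaneous fraction to P is constant: dC_P/d(−C_A) = k₁/(k₁+k₂) = 0.8682.
C_P = 0.8682·(C_{A0}−C_A) = 0.8682×3.355 = 2.91 kmol/m³.

2.91 kmol/m³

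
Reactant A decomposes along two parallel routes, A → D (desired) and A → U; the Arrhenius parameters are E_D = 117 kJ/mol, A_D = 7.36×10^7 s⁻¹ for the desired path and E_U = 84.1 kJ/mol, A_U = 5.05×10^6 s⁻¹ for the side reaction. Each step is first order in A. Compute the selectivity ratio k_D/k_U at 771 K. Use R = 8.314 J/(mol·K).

0.0860

k_D/k_U = (A_D/A_U)·exp[−(E_D−E_U)/(RT)] = (A_D/A_U)·exp[(E_U−E_D)/(RT)].
(E_U−E_D)/(RT) = (84.1−117)×10³/(8.314×771) = -32900/6410 = -5.133.
k_D/k_U = (7.36×10^7/5.05×10^6)·exp(-5.133) = 14.57 × 0.005902 = 0.0860.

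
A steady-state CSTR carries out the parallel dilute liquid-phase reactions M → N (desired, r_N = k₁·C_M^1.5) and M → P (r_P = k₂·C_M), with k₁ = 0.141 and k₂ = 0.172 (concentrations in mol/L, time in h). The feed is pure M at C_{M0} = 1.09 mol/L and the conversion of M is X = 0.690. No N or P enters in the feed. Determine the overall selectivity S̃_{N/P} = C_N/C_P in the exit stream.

0.477

Exit C_M = C_{M0}(1−X) = 1.09×0.310 = 0.3379 mol/L.
Rates in a CSTR are evaluated at the outlet concentration: r_N = 0.141×0.3379^1.5 = 0.02770, r_P = 0.172×0.3379 = 0.05812.
Overall selectivity = C_N/C_P = r_Nτ/(r_Pτ) = r_N/r_P = 0.477.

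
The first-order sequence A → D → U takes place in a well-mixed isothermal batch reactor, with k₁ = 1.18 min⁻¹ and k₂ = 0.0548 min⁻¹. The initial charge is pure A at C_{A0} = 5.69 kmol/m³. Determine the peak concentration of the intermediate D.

4.90 kmol/m³

Evaluating C_D at t_opt = ln(k₂/k₁)/(k₂−k₁) gives C_{D,max}/C_{A0} = (k₁/k₂)^[k₂/(k₂−k₁)].
= (1.18/0.0548)^(0.0548/(0.0548−1.18)) = (21.53)^(-0.04870) = 0.8611.
C_{D,max} = 0.8611×5.69 = 4.90 kmol/m³.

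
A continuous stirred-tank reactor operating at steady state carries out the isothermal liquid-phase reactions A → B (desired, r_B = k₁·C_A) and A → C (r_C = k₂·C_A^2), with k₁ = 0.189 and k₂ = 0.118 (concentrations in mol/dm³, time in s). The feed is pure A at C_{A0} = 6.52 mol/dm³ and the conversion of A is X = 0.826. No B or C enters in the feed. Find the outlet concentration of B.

Exit C_A = C_{A0}(1−X) = 6.52×0.174 = 1.134 mol/dm³.
In a CSTR the entire volume is at exit conditions, so r_B = 0.189×1.134 = 0.2144 and r_C = 0.118×1.134^2 = 0.1519.
Fraction of consumed A going to B: r_B/(r_B+r_C) = 0.5854.
C_B = 0.5854·C_{A0}·X = 0.5854×6.52×0.826 = 3.15 mol/dm³.

3.15 mol/dm³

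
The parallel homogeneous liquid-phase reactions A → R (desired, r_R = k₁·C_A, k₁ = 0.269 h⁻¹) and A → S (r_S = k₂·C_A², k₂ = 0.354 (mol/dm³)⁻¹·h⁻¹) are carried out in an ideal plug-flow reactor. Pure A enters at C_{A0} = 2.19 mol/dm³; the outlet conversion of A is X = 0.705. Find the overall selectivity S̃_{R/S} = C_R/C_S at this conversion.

0.574

C_A = C_{A0}(1−X) = 0.6461 mol/dm³.
Along a PFR/batch, dC_R/dC_A = −r_R/(r_R+r_S) = −k₁/(k₁+k₂·C_A).
Integrating from C_{A0} to C_A: C_R = (0.269/0.354)·ln[(0.269+0.354·2.19)/(0.269+0.354·0.646)] = 0.7599·ln(1.044/0.4977) = 0.5631 mol/dm³.
C_S = (C_{A0}−C_A)−C_R = 0.9808 mol/dm³; S̃_{R/S} = 0.5631/0.9808 = 0.574.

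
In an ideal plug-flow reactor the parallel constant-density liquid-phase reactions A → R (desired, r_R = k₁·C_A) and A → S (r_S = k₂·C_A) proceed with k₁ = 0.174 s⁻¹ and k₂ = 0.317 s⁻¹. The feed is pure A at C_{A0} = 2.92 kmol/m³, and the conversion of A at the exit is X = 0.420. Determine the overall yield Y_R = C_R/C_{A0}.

C_A = C_{A0}(1−X) = 1.694 kmol/m³.
Both paths are first order in A, so the instantaneous fraction to R is constant: dC_R/d(−C_A) = k₁/(k₁+k₂) = 0.3544.
C_R = 0.3544·(C_{A0}−C_A) = 0.3544×1.226 = 0.435 kmol/m³.
Y_R = C_R/C_{A0} = 0.4346/2.92 = 0.149.

0.149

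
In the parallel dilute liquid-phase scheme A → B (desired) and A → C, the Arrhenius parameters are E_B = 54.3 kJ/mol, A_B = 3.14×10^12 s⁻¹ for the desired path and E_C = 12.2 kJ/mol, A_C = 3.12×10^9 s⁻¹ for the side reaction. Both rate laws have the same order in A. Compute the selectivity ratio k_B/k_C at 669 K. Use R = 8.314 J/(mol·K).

0.519

k_B/k_C = (A_B/A_C)·exp[−(E_B−E_C)/(RT)] = (A_B/A_C)·exp[(E_C−E_B)/(RT)].
(E_C−E_B)/(RT) = (12.2−54.3)×10³/(8.314×669) = -42100/5562 = -7.569.
k_B/k_C = (3.14×10^12/3.12×10^9)·exp(-7.569) = 1006 × 5.161×10^-4 = 0.519.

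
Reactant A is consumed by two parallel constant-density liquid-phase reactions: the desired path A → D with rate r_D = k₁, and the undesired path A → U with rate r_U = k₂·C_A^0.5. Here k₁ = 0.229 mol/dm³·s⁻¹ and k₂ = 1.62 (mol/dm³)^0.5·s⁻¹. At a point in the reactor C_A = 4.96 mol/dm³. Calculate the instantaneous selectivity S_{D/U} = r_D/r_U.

0.0635

S_{D/U} = r_D/r_U = (k₁)/(k₂·C_A^0.5) = (k₁/k₂)·C_A^-0.5.
= (0.229) / (1.62×4.960^0.5) = 0.2290/3.608 = 0.0635.
The undesired path is higher order in A, so low C_A (CSTR or dilute feed) favours D.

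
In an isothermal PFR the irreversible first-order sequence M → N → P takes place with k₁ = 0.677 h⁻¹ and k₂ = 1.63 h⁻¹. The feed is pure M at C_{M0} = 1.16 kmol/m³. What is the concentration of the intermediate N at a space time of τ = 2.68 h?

0.124 kmol/m³

Solving the coupled first-order balances gives C_N(τ) = [k₁/(k₂−k₁)]·C_{M0}·(e^(−k₁τ) − e^(−k₂τ)).
e^(−k₁τ) = e^(−0.677×2.68) = e^(−1.814) = 0.1629; e^(−k₂τ) = e^(−4.368) = 0.01267.
C_N = 0.677×1.16/(1.63−0.677) × (0.1629−0.01267) = 0.8241×0.1503 = 0.1238 kmol/m³.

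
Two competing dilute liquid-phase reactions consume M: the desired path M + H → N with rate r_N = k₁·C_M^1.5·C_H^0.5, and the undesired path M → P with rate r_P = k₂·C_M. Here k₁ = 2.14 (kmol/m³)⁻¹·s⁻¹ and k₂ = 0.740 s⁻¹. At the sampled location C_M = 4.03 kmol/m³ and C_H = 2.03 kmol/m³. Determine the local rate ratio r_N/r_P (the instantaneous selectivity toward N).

8.27

S_{N/P} = r_N/r_P = (k₁·C_M^1.5·C_H^0.5)/(k₂·C_M) = (k₁/k₂)·C_M^0.5·C_H^0.5.
= (2.14×4.030^1.5×2.030^0.5) / (0.740×4.030) = 24.67/2.982 = 8.27.
Since the desired path is higher order in M, keeping C_M high (PFR or concentrated feed) favours N.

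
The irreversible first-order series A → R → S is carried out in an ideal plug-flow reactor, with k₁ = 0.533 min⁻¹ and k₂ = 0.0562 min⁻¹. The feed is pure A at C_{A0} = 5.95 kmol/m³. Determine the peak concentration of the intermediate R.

For a first-order series the maximum intermediate yield is C_{R,max}/C_{A0} = (k₁/k₂)^[k₂/(k₂−k₁)].
= (0.533/0.0562)^(0.0562/(0.0562−0.533)) = (9.484)^(-0.1179) = 0.7671.
C_{R,max} = 0.7671×5.95 = 4.56 kmol/m³.

4.56 kmol/m³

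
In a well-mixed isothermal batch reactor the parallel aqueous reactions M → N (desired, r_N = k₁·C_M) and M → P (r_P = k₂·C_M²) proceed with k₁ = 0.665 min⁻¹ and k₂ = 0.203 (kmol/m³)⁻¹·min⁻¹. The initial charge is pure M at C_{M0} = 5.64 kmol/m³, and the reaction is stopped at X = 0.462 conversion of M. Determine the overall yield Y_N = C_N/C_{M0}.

0.201

C_M = C_{M0}(1−X) = 3.034 kmol/m³.
Along a PFR/batch, dC_N/dC_M = −r_N/(r_N+r_P) = −k₁/(k₁+k₂·C_M).
Integrating from C_{M0} to C_M: C_N = (0.665/0.203)·ln[(0.665+0.203·5.64)/(0.665+0.203·3.03)] = 3.276·ln(1.810/1.281) = 1.132 kmol/m³.
Y_N = C_N/C_{M0} = 1.132/5.64 = 0.201.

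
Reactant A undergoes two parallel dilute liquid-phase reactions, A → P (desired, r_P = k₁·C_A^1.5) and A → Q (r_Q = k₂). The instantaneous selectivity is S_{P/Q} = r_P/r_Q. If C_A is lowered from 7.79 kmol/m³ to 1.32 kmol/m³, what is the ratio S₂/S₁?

0.0698

S_{P/Q} = (k₁/k₂)·C_A^1.5, so S₂/S₁ = (C_{A,2}/C_{A,1})^1.5.
= (1.32/7.79)^1.5 = (0.1694)^1.5 = 0.0698.
Selectivity toward P falls as C_A falls — high-concentration operation is favoured.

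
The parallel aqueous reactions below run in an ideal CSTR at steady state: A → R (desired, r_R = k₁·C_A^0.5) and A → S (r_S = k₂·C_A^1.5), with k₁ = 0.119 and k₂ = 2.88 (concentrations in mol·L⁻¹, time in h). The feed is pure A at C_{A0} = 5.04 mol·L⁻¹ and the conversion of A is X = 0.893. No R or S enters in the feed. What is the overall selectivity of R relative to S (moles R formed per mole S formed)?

Exit C_A = C_{A0}(1−X) = 5.04×0.107 = 0.5393 mol·L⁻¹.
A CSTR operates uniformly at the exit composition, giving r_R = 0.08739 and r_S = 1.141 (each k·C_A^n at C_A = 0.5393).
Overall selectivity = C_R/C_S = r_Rτ/(r_Sτ) = r_R/r_S = 0.0766.

0.0766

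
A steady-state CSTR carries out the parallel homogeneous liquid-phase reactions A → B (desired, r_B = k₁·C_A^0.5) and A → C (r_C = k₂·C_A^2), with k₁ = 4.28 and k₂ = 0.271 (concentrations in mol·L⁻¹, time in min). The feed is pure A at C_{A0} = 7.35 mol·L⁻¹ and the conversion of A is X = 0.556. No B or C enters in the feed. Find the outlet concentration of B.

Exit C_A = C_{A0}(1−X) = 7.35×0.444 = 3.263 mol·L⁻¹.
A CSTR operates uniformly at the exit composition, giving r_B = 7.732 and r_C = 2.886 (each k·C_A^n at C_A = 3.263).
Fraction of consumed A going to B: r_B/(r_B+r_C) = 0.7282.
C_B = 0.7282·C_{A0}·X = 0.7282×7.35×0.556 = 2.98 mol·L⁻¹.

2.98 mol·L⁻¹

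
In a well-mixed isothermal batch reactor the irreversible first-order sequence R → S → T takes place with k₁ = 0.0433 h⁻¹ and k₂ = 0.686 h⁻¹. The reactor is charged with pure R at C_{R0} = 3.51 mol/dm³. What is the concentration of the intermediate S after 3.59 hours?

0.182 mol/dm³

Solving the coupled first-order balances gives C_S(t) = [k₁/(k₂−k₁)]·C_{R0}·(e^(−k₁t) − e^(−k₂t)).
e^(−k₁t) = e^(−0.0433×3.59) = e^(−0.1554) = 0.8560; e^(−k₂t) = e^(−2.463) = 0.08520.
C_S = 0.0433×3.51/(0.686−0.0433) × (0.8560−0.08520) = 0.2365×0.7708 = 0.1823 mol/dm³.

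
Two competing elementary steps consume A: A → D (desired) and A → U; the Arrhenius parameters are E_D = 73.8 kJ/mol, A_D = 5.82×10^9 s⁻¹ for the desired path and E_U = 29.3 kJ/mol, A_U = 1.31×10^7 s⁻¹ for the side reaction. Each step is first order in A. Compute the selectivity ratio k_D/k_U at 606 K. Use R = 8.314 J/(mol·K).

Since both paths have the same order in A, the concentration cancels and S_{D/U} = k_D/k_U = (A_D/A_U)·exp[(E_U−E_D)/(RT)].
(E_U−E_D)/(RT) = (29.3−73.8)×10³/(8.314×606) = -44500/5038 = -8.832.
k_D/k_U = (5.82×10^9/1.31×10^7)·exp(-8.832) = 444.3 × 1.459×10^-4 = 0.0648.

0.0648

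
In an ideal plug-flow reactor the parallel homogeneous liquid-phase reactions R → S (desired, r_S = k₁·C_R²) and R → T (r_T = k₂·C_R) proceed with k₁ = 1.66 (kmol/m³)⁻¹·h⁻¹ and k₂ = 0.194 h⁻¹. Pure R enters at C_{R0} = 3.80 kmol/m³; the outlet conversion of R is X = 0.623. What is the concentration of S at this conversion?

C_R = C_{R0}(1−X) = 1.433 kmol/m³.
Along a PFR/batch, dC_T/dC_R = −r_T/(r_S+r_T) = −k₂/(k₂+k₁·C_R).
Integrating from C_{R0} to C_R: C_T = (0.194/1.66)·ln[(0.194+1.66·3.80)/(0.194+1.66·1.43)] = 0.1169·ln(6.502/2.572) = 0.1084 kmol/m³.
Then C_S = (C_{R0}−C_R) − C_T = 2.367 − 0.1084 = 2.259 kmol/m³.

2.26 kmol/m³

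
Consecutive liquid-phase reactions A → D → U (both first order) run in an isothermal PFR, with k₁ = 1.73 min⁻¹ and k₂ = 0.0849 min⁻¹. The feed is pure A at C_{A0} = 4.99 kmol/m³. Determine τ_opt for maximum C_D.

Setting dC_D/dτ = 0 gives τ_opt = ln(k₂/k₁)/(k₂−k₁).
= ln(0.0849/1.73)/(0.0849−1.73) = ln(0.04908)/-1.645 = -3.014/-1.645 = 1.83 min.

1.83 min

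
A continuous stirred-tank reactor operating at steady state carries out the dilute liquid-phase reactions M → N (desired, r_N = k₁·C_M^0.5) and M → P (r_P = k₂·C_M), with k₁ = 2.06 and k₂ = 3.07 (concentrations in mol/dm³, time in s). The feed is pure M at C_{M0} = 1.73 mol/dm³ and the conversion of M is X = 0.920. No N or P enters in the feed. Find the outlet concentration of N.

Exit C_M = C_{M0}(1−X) = 1.73×0.0800 = 0.1384 mol/dm³.
Rates in a CSTR are evaluated at the outlet concentration: r_N = 2.06×0.1384^0.5 = 0.7664, r_P = 3.07×0.1384 = 0.4249.
Fraction of consumed M going to N: r_N/(r_N+r_P) = 0.6433.
C_N = 0.6433·C_{M0}·X = 0.6433×1.73×0.920 = 1.02 mol/dm³.

1.02 mol/dm³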